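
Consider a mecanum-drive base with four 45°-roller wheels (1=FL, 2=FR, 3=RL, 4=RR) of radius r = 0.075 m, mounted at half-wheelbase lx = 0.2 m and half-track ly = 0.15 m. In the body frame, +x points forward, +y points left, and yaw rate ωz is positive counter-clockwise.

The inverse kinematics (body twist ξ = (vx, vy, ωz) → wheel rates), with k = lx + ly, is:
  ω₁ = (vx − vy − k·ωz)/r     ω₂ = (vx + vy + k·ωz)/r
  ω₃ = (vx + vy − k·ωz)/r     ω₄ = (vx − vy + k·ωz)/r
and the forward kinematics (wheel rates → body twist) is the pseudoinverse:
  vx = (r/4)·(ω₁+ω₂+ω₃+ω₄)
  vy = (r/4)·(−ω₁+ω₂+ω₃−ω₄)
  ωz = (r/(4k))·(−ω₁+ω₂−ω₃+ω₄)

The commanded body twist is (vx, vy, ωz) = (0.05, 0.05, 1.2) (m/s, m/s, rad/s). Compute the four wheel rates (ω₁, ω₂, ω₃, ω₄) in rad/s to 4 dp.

(-5.6000, 6.9333, -4.2667, 5.6000)

k = lx + ly = 0.2 + 0.15 = 0.3500;  k·ωz = 0.3500·1.2 = 0.4200
ω₁ (FL) = (vx − vy − k·ωz)/r = -0.4200/0.075 = -5.6000
ω₂ (FR) = (vx + vy + k·ωz)/r = 0.5200/0.075 = 6.9333
ω₃ (RL) = (vx + vy − k·ωz)/r = -0.3200/0.075 = -4.2667
ω₄ (RR) = (vx − vy + k·ωz)/r = 0.4200/0.075 = 5.6000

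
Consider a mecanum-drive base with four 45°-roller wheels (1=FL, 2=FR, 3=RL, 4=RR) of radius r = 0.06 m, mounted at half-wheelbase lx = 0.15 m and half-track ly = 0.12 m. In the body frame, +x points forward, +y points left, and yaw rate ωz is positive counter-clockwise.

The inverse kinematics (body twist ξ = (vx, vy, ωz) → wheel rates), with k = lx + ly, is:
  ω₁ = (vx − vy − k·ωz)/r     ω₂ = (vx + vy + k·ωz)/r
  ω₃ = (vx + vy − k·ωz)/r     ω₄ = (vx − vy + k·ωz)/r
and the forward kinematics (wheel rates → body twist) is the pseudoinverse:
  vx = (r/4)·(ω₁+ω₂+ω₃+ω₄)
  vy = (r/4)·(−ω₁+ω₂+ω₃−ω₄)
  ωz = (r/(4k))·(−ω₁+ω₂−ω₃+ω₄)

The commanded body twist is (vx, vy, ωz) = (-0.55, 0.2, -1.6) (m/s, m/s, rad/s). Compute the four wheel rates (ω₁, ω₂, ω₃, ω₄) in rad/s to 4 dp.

k = lx + ly = 0.15 + 0.12 = 0.2700;  k·ωz = 0.2700·-1.6 = -0.4320
ω₁ (FL) = (vx − vy − k·ωz)/r = -0.3180/0.06 = -5.3000
ω₂ (FR) = (vx + vy + k·ωz)/r = -0.7820/0.06 = -13.0333
ω₃ (RL) = (vx + vy − k·ωz)/r = 0.0820/0.06 = 1.3667
ω₄ (RR) = (vx − vy + k·ωz)/r = -1.1820/0.06 = -19.7000

(-5.3000, -13.0333, 1.3667, -19.7000)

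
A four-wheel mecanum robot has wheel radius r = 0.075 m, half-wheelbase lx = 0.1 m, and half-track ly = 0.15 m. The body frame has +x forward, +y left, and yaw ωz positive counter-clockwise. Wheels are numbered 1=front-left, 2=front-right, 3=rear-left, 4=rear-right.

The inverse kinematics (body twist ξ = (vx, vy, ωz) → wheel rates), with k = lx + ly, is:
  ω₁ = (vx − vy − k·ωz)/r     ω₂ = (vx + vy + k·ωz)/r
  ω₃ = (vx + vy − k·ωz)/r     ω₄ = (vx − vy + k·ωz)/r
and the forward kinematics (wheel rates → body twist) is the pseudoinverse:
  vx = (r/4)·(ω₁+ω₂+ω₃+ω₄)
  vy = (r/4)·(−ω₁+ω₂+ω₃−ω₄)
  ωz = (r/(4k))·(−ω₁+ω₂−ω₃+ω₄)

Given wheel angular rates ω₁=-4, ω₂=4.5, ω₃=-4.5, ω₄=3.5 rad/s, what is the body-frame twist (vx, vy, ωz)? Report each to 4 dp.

k = lx + ly = 0.1 + 0.15 = 0.2500
ω₁+ω₂+ω₃+ω₄ = -0.5000  →  vx = (0.075/4)·-0.5000 = -0.0094
−ω₁+ω₂+ω₃−ω₄ = 0.5000  →  vy = (0.075/4)·0.5000 = 0.0094
−ω₁+ω₂−ω₃+ω₄ = 16.5000  →  ωz = (0.075/1.0000)·16.5000 = 1.2375

(-0.0094, 0.0094, 1.2375)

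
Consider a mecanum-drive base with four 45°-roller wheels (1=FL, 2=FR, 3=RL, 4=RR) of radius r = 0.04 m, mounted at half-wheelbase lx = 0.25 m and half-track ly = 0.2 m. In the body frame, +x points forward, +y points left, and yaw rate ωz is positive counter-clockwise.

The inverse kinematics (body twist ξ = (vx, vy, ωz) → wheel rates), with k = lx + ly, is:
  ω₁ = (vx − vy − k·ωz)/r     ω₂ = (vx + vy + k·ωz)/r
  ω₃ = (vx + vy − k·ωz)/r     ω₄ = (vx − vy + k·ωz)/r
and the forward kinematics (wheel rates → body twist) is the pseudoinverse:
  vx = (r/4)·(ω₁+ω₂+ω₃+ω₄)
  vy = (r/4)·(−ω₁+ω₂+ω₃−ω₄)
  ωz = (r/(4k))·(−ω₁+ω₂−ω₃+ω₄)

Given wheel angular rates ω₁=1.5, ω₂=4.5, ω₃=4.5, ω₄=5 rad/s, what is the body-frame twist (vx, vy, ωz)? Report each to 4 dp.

k = lx + ly = 0.25 + 0.2 = 0.4500
ω₁+ω₂+ω₃+ω₄ = 15.5000  →  vx = (0.04/4)·15.5000 = 0.1550
−ω₁+ω₂+ω₃−ω₄ = 2.5000  →  vy = (0.04/4)·2.5000 = 0.0250
−ω₁+ω₂−ω₃+ω₄ = 3.5000  →  ωz = (0.04/1.8000)·3.5000 = 0.0778

(0.1550, 0.0250, 0.0778)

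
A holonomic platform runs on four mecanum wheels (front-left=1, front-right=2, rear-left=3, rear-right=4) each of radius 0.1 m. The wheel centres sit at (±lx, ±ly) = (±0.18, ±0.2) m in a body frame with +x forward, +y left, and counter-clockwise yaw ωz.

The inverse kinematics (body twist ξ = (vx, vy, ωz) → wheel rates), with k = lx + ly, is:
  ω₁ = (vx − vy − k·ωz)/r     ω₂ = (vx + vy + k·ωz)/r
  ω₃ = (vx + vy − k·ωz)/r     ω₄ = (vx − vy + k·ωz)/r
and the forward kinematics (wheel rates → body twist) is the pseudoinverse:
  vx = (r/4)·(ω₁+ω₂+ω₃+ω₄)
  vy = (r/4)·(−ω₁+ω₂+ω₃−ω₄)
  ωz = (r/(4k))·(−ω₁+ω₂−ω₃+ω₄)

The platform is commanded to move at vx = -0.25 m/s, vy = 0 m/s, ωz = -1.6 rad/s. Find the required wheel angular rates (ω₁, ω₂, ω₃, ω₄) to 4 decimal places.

k = lx + ly = 0.18 + 0.2 = 0.3800;  k·ωz = 0.3800·-1.6 = -0.6080
ω₁ (FL) = (vx − vy − k·ωz)/r = 0.3580/0.1 = 3.5800
ω₂ (FR) = (vx + vy + k·ωz)/r = -0.8580/0.1 = -8.5800
ω₃ (RL) = (vx + vy − k·ωz)/r = 0.3580/0.1 = 3.5800
ω₄ (RR) = (vx − vy + k·ωz)/r = -0.8580/0.1 = -8.5800

(3.5800, -8.5800, 3.5800, -8.5800)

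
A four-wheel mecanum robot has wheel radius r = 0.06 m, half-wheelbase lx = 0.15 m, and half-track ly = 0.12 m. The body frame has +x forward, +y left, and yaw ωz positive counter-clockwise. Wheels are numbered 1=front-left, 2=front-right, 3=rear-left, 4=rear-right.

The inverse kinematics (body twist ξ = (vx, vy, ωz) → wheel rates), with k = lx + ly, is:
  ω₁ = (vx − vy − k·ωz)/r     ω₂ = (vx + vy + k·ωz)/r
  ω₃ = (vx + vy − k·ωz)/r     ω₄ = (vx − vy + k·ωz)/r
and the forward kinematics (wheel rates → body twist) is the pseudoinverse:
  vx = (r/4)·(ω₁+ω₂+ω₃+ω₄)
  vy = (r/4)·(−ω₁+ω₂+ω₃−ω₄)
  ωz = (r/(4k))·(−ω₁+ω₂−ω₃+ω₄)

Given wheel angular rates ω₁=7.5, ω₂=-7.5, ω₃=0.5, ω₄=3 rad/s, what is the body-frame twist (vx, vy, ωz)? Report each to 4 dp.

(0.0525, -0.2625, -0.6944)

k = lx + ly = 0.15 + 0.12 = 0.2700
ω₁+ω₂+ω₃+ω₄ = 3.5000  →  vx = (0.06/4)·3.5000 = 0.0525
−ω₁+ω₂+ω₃−ω₄ = -17.5000  →  vy = (0.06/4)·-17.5000 = -0.2625
−ω₁+ω₂−ω₃+ω₄ = -12.5000  →  ωz = (0.06/1.0800)·-12.5000 = -0.6944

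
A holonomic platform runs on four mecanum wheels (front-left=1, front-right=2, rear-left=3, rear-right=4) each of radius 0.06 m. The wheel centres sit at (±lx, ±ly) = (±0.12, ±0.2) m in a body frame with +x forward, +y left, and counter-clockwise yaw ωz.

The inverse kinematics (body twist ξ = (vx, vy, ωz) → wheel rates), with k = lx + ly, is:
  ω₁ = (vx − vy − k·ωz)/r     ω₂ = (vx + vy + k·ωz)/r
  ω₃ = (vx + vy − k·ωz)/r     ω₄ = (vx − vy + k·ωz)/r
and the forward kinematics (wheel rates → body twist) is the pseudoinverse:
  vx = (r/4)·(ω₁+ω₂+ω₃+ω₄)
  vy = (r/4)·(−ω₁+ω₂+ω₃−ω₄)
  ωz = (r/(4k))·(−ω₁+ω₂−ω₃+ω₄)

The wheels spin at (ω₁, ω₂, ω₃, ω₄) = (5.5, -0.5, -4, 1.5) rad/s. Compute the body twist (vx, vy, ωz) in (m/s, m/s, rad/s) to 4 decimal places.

k = lx + ly = 0.12 + 0.2 = 0.3200
ω₁+ω₂+ω₃+ω₄ = 2.5000  →  vx = (0.06/4)·2.5000 = 0.0375
−ω₁+ω₂+ω₃−ω₄ = -11.5000  →  vy = (0.06/4)·-11.5000 = -0.1725
−ω₁+ω₂−ω₃+ω₄ = -0.5000  →  ωz = (0.06/1.2800)·-0.5000 = -0.0234

(0.0375, -0.1725, -0.0234)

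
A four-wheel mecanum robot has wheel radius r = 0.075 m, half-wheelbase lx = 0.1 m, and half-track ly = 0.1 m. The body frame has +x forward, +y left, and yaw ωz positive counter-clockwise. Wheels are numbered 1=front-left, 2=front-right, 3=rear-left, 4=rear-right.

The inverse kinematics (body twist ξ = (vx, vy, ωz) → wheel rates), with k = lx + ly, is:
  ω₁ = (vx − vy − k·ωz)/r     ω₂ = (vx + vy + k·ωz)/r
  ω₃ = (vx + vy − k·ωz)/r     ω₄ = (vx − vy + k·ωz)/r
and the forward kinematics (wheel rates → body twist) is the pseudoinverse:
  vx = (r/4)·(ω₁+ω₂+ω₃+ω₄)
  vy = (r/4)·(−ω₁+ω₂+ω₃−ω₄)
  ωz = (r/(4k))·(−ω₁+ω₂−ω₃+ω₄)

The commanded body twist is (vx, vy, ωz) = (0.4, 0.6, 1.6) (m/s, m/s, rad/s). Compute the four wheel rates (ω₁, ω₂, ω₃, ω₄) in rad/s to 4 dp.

(-6.9333, 17.6000, 9.0667, 1.6000)

k = lx + ly = 0.1 + 0.1 = 0.2000;  k·ωz = 0.2000·1.6 = 0.3200
ω₁ (FL) = (vx − vy − k·ωz)/r = -0.5200/0.075 = -6.9333
ω₂ (FR) = (vx + vy + k·ωz)/r = 1.3200/0.075 = 17.6000
ω₃ (RL) = (vx + vy − k·ωz)/r = 0.6800/0.075 = 9.0667
ω₄ (RR) = (vx − vy + k·ωz)/r = 0.1200/0.075 = 1.6000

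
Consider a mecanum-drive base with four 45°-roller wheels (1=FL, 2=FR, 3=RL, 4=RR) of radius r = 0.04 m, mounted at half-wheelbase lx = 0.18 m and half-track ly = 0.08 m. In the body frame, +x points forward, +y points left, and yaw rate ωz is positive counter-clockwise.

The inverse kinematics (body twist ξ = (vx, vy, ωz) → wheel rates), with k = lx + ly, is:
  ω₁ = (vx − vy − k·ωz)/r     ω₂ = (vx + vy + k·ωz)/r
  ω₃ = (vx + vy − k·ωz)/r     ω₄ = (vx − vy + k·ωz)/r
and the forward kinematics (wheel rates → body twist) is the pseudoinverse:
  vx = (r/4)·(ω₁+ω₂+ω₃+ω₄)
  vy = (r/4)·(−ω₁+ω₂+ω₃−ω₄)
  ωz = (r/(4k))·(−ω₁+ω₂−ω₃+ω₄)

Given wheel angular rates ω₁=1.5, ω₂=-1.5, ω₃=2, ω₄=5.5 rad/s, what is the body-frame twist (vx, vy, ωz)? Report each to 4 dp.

k = lx + ly = 0.18 + 0.08 = 0.2600
ω₁+ω₂+ω₃+ω₄ = 7.5000  →  vx = (0.04/4)·7.5000 = 0.0750
−ω₁+ω₂+ω₃−ω₄ = -6.5000  →  vy = (0.04/4)·-6.5000 = -0.0650
−ω₁+ω₂−ω₃+ω₄ = 0.5000  →  ωz = (0.04/1.0400)·0.5000 = 0.0192

(0.0750, -0.0650, 0.0192)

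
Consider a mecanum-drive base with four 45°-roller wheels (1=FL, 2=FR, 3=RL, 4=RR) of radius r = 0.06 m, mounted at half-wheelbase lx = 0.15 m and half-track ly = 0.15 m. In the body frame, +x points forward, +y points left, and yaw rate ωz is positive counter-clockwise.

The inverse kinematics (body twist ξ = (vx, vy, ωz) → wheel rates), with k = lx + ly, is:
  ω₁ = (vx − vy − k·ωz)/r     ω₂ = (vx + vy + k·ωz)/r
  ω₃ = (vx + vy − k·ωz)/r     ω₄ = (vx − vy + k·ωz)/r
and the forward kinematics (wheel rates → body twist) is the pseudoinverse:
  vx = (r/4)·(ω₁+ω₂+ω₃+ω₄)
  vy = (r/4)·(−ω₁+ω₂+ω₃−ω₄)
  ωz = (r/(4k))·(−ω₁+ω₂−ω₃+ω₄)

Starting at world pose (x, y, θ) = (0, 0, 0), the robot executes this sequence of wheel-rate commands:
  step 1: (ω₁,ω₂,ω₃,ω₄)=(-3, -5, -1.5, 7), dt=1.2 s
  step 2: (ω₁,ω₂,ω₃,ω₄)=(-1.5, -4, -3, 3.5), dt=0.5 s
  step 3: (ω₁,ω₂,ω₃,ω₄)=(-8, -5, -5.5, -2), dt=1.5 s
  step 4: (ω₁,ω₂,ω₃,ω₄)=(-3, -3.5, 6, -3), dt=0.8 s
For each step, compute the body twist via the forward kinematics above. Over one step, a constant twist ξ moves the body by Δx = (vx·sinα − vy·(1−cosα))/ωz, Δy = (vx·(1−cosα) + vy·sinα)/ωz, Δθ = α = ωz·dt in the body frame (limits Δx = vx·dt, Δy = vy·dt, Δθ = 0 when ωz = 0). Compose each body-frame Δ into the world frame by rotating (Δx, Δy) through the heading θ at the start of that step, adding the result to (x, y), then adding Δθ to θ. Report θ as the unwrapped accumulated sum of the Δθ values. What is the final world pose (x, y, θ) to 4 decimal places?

step 1: ξ=(vx,vy,ωz)=(-0.0375, -0.1575, 0.3250), dt=1.2 → body Δ=(-0.0075, -0.1929, 0.3900) → world pose (-0.0075, -0.1929, 0.3900)
step 2: ξ=(vx,vy,ωz)=(-0.0750, -0.1350, 0.2000), dt=0.5 → body Δ=(-0.0341, -0.0693, 0.1000) → world pose (-0.0127, -0.2699, 0.4900)
step 3: ξ=(vx,vy,ωz)=(-0.3075, -0.0075, 0.3250), dt=1.5 → body Δ=(-0.4405, -0.1210, 0.4875) → world pose (-0.3444, -0.5840, 0.9775)
step 4: ξ=(vx,vy,ωz)=(-0.0525, 0.1275, -0.4750), dt=0.8 → body Δ=(-0.0218, 0.1074, -0.3800) → world pose (-0.4457, -0.5421, 0.5975)

(-0.4457, -0.5421, 0.5975)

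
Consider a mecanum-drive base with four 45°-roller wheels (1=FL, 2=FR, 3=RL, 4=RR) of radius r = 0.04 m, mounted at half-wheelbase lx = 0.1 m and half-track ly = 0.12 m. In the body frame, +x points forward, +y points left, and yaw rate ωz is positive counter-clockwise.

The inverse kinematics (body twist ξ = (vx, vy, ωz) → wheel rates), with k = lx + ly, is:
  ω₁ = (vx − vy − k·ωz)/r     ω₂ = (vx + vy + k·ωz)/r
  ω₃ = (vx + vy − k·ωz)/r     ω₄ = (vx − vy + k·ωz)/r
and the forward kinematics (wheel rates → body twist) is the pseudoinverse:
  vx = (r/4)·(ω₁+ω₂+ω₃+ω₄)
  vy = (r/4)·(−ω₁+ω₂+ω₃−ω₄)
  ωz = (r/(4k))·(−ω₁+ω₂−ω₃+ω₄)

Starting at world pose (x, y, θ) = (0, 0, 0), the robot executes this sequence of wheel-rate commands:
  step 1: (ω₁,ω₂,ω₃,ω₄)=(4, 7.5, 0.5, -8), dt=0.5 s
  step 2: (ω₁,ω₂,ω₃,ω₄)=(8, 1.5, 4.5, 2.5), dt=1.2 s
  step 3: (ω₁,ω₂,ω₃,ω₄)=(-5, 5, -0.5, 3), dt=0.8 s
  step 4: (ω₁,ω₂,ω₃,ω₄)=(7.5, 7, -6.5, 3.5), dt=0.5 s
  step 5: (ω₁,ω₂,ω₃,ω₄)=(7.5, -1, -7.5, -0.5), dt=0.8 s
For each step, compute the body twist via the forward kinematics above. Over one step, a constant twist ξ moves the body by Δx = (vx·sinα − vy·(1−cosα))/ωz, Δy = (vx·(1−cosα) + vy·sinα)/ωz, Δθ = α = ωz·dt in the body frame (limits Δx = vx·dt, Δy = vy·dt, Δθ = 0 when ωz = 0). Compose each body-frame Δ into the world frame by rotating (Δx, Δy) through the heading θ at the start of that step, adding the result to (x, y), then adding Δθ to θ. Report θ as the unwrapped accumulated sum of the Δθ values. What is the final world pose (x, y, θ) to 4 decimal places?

(0.2846, -0.1916, 0.0750)

step 1: ξ=(vx,vy,ωz)=(0.0400, 0.1200, -0.2273), dt=0.5 → body Δ=(0.0234, 0.0587, -0.1136) → world pose (0.0234, 0.0587, -0.1136)
step 2: ξ=(vx,vy,ωz)=(0.1650, -0.0450, -0.3864), dt=1.2 → body Δ=(0.1787, -0.0972, -0.4636) → world pose (0.1899, -0.0581, -0.5773)
step 3: ξ=(vx,vy,ωz)=(0.0250, 0.0650, 0.6136), dt=0.8 → body Δ=(0.0067, 0.0547, 0.4909) → world pose (0.2254, -0.0158, -0.0864)
step 4: ξ=(vx,vy,ωz)=(0.1150, -0.1050, 0.4318), dt=0.5 → body Δ=(0.0627, -0.0459, 0.2159) → world pose (0.2839, -0.0670, 0.1295)
step 5: ξ=(vx,vy,ωz)=(-0.0150, -0.1550, -0.0682), dt=0.8 → body Δ=(-0.0154, -0.1236, -0.0545) → world pose (0.2846, -0.1916, 0.0750)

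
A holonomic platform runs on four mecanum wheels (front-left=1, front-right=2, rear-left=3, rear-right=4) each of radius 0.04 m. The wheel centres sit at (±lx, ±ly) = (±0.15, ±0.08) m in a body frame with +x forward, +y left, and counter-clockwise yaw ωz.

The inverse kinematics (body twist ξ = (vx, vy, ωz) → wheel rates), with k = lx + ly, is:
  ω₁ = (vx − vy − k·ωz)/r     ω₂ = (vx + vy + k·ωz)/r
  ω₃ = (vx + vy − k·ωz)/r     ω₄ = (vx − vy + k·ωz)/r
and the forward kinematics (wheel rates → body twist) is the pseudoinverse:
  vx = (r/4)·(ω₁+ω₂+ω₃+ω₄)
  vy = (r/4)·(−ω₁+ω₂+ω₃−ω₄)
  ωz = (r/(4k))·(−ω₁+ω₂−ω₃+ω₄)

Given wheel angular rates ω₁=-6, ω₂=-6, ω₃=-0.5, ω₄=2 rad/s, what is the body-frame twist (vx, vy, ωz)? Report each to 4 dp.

(-0.1050, -0.0250, 0.1087)

k = lx + ly = 0.15 + 0.08 = 0.2300
ω₁+ω₂+ω₃+ω₄ = -10.5000  →  vx = (0.04/4)·-10.5000 = -0.1050
−ω₁+ω₂+ω₃−ω₄ = -2.5000  →  vy = (0.04/4)·-2.5000 = -0.0250
−ω₁+ω₂−ω₃+ω₄ = 2.5000  →  ωz = (0.04/0.9200)·2.5000 = 0.1087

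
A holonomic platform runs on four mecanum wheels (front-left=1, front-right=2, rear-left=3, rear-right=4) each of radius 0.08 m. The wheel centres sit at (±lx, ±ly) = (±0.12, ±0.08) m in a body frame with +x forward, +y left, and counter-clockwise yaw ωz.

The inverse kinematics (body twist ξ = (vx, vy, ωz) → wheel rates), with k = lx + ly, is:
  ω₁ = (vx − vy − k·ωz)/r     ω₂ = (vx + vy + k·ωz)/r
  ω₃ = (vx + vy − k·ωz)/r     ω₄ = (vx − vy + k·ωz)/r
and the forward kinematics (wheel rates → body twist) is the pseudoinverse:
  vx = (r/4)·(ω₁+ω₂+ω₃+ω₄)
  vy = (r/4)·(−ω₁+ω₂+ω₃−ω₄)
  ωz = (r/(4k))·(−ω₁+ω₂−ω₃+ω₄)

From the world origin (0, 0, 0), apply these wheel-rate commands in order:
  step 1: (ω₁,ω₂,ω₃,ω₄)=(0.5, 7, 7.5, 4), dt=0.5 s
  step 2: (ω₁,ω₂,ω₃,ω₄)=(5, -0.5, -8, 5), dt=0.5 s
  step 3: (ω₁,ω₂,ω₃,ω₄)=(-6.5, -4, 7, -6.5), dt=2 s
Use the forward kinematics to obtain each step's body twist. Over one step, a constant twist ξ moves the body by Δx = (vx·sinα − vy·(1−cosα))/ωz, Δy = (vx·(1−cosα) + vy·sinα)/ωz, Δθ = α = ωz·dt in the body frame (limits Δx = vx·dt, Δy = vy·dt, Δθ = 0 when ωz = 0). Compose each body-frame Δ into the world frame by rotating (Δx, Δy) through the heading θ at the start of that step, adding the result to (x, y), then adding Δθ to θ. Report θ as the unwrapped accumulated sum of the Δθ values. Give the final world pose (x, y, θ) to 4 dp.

step 1: ξ=(vx,vy,ωz)=(0.3800, 0.2000, 0.3000), dt=0.5 → body Δ=(0.1818, 0.1138, 0.1500) → world pose (0.1818, 0.1138, 0.1500)
step 2: ξ=(vx,vy,ωz)=(0.0300, -0.3700, 0.7500), dt=0.5 → body Δ=(0.0489, -0.1779, 0.3750) → world pose (0.2568, -0.0548, 0.5250)
step 3: ξ=(vx,vy,ωz)=(-0.2000, 0.3200, -1.1000), dt=2.0 → body Δ=(0.3151, 0.5240, -2.2000) → world pose (0.2668, 0.5566, -1.6750)

(0.2668, 0.5566, -1.6750)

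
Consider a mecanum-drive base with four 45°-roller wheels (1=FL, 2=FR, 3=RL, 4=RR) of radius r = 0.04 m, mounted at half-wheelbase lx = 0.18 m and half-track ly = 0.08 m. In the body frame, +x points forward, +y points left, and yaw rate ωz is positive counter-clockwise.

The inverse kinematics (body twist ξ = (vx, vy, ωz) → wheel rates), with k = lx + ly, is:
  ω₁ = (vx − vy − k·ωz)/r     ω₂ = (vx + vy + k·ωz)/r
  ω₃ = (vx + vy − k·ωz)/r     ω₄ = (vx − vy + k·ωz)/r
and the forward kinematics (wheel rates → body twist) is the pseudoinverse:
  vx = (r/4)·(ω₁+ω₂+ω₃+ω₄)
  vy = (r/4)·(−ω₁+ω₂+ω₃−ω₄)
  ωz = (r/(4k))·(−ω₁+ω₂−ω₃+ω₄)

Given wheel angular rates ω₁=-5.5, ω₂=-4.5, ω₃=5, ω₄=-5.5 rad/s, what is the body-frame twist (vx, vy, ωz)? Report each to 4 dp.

k = lx + ly = 0.18 + 0.08 = 0.2600
ω₁+ω₂+ω₃+ω₄ = -10.5000  →  vx = (0.04/4)·-10.5000 = -0.1050
−ω₁+ω₂+ω₃−ω₄ = 11.5000  →  vy = (0.04/4)·11.5000 = 0.1150
−ω₁+ω₂−ω₃+ω₄ = -9.5000  →  ωz = (0.04/1.0400)·-9.5000 = -0.3654

(-0.1050, 0.1150, -0.3654)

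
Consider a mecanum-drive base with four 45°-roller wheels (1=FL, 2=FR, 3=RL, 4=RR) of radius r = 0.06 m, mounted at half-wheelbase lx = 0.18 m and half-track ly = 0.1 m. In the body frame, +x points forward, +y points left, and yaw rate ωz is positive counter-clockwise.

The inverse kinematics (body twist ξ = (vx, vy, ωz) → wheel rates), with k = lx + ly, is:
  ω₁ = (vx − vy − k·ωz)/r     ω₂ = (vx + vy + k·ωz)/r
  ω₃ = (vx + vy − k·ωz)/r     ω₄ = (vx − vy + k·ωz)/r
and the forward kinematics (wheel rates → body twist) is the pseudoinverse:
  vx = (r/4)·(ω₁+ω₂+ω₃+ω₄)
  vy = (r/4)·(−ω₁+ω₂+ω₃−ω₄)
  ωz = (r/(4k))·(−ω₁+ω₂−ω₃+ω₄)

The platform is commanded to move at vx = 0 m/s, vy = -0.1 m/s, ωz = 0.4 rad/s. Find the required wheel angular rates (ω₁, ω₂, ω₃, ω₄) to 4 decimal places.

k = lx + ly = 0.18 + 0.1 = 0.2800;  k·ωz = 0.2800·0.4 = 0.1120
ω₁ (FL) = (vx − vy − k·ωz)/r = -0.0120/0.06 = -0.2000
ω₂ (FR) = (vx + vy + k·ωz)/r = 0.0120/0.06 = 0.2000
ω₃ (RL) = (vx + vy − k·ωz)/r = -0.2120/0.06 = -3.5333
ω₄ (RR) = (vx − vy + k·ωz)/r = 0.2120/0.06 = 3.5333

(-0.2000, 0.2000, -3.5333, 3.5333)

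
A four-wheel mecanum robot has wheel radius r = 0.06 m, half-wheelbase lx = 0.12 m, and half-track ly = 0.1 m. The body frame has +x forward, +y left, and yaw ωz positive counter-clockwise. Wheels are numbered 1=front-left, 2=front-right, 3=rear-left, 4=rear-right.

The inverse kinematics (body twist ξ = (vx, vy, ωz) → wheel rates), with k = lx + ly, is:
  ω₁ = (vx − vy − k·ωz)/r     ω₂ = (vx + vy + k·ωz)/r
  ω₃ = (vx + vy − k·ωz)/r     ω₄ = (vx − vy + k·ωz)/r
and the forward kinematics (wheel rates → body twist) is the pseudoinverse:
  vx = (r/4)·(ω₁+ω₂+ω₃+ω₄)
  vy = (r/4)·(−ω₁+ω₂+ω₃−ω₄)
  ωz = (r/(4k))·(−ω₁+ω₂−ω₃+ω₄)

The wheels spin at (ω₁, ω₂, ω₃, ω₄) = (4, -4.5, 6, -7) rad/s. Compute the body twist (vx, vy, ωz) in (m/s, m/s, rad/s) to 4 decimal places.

k = lx + ly = 0.12 + 0.1 = 0.2200
ω₁+ω₂+ω₃+ω₄ = -1.5000  →  vx = (0.06/4)·-1.5000 = -0.0225
−ω₁+ω₂+ω₃−ω₄ = 4.5000  →  vy = (0.06/4)·4.5000 = 0.0675
−ω₁+ω₂−ω₃+ω₄ = -21.5000  →  ωz = (0.06/0.8800)·-21.5000 = -1.4659

(-0.0225, 0.0675, -1.4659)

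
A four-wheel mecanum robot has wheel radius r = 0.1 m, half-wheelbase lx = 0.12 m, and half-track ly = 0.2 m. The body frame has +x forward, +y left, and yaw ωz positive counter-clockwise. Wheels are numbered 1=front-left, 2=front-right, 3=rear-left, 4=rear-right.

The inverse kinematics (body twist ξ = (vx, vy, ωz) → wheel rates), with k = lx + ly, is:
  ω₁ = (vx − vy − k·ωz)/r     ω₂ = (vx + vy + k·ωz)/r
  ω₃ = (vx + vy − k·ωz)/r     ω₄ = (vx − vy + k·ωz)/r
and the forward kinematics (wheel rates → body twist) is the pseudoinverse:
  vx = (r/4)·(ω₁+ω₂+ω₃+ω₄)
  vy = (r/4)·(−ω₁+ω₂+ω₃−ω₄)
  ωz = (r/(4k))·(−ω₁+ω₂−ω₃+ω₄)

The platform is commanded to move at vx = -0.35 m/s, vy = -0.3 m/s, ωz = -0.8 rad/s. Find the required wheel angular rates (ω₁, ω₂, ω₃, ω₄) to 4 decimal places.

k = lx + ly = 0.12 + 0.2 = 0.3200;  k·ωz = 0.3200·-0.8 = -0.2560
ω₁ (FL) = (vx − vy − k·ωz)/r = 0.2060/0.1 = 2.0600
ω₂ (FR) = (vx + vy + k·ωz)/r = -0.9060/0.1 = -9.0600
ω₃ (RL) = (vx + vy − k·ωz)/r = -0.3940/0.1 = -3.9400
ω₄ (RR) = (vx − vy + k·ωz)/r = -0.3060/0.1 = -3.0600

(2.0600, -9.0600, -3.9400, -3.0600)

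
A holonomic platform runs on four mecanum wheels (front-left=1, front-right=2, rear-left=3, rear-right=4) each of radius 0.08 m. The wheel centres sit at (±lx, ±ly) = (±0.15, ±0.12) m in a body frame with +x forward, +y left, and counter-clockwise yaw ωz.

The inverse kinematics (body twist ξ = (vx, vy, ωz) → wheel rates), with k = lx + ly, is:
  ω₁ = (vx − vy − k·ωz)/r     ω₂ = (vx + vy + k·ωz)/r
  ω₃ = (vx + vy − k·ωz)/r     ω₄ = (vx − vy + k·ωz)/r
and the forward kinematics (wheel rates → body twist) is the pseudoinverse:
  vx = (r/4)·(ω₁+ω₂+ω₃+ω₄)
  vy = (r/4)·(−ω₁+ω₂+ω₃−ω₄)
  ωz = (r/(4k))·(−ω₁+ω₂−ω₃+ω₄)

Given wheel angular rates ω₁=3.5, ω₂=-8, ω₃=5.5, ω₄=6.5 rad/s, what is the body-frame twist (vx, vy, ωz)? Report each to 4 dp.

(0.1500, -0.2500, -0.7778)

k = lx + ly = 0.15 + 0.12 = 0.2700
ω₁+ω₂+ω₃+ω₄ = 7.5000  →  vx = (0.08/4)·7.5000 = 0.1500
−ω₁+ω₂+ω₃−ω₄ = -12.5000  →  vy = (0.08/4)·-12.5000 = -0.2500
−ω₁+ω₂−ω₃+ω₄ = -10.5000  →  ωz = (0.08/1.0800)·-10.5000 = -0.7778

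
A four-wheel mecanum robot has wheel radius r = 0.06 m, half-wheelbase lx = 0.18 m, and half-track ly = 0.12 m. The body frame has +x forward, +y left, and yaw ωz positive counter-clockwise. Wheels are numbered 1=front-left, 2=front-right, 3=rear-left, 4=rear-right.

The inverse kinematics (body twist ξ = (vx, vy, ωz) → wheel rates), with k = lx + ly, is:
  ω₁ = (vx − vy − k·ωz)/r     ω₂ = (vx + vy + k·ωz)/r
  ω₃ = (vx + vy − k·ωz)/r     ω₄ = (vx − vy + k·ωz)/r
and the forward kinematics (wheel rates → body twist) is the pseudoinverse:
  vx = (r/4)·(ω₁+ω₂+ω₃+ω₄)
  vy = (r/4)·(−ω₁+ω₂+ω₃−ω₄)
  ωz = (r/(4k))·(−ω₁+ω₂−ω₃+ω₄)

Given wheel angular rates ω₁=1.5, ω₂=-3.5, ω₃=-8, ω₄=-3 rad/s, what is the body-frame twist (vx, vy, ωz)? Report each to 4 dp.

(-0.1950, -0.1500, 0.0000)

k = lx + ly = 0.18 + 0.12 = 0.3000
ω₁+ω₂+ω₃+ω₄ = -13.0000  →  vx = (0.06/4)·-13.0000 = -0.1950
−ω₁+ω₂+ω₃−ω₄ = -10.0000  →  vy = (0.06/4)·-10.0000 = -0.1500
−ω₁+ω₂−ω₃+ω₄ = 0.0000  →  ωz = (0.06/1.2000)·0.0000 = 0.0000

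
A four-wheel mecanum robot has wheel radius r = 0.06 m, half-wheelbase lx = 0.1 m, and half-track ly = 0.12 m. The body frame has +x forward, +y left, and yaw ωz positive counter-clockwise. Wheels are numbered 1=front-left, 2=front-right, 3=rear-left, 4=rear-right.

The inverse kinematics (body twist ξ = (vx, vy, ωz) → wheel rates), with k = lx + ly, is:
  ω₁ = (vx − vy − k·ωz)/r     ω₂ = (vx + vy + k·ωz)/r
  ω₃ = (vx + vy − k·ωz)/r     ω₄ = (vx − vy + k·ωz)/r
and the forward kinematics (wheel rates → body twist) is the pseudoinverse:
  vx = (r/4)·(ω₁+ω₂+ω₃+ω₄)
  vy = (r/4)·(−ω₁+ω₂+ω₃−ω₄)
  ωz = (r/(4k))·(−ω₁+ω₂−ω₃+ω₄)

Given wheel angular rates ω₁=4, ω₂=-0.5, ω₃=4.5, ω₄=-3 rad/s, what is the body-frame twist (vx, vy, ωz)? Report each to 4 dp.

k = lx + ly = 0.1 + 0.12 = 0.2200
ω₁+ω₂+ω₃+ω₄ = 5.0000  →  vx = (0.06/4)·5.0000 = 0.0750
−ω₁+ω₂+ω₃−ω₄ = 3.0000  →  vy = (0.06/4)·3.0000 = 0.0450
−ω₁+ω₂−ω₃+ω₄ = -12.0000  →  ωz = (0.06/0.8800)·-12.0000 = -0.8182

(0.0750, 0.0450, -0.8182)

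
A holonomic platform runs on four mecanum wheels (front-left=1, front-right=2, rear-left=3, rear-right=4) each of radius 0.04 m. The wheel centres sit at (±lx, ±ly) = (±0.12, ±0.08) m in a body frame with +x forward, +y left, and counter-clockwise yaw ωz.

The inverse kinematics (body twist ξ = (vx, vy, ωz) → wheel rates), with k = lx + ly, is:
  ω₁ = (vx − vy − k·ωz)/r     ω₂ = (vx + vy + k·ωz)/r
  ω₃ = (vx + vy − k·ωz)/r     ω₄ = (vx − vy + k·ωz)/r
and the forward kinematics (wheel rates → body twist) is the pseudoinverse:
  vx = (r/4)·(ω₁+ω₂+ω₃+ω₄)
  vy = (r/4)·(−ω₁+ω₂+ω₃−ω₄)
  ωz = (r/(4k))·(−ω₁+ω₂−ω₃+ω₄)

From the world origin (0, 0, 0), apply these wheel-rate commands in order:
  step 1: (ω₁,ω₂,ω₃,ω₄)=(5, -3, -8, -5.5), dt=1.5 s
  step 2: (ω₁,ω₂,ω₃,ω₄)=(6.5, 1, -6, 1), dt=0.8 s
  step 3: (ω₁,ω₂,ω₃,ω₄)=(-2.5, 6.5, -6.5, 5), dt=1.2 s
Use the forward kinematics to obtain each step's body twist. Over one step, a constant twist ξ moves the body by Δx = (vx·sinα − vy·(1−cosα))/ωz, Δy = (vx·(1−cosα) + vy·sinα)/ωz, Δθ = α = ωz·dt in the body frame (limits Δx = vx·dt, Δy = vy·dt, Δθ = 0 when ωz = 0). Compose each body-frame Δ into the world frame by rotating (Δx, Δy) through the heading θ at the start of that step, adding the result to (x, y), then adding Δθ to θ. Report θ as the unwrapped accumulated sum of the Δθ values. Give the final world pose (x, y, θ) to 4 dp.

step 1: ξ=(vx,vy,ωz)=(-0.1150, -0.1050, -0.2750), dt=1.5 → body Δ=(-0.1997, -0.1180, -0.4125) → world pose (-0.1997, -0.1180, -0.4125)
step 2: ξ=(vx,vy,ωz)=(0.0250, -0.1250, 0.0750), dt=0.8 → body Δ=(0.0230, -0.0993, 0.0600) → world pose (-0.2184, -0.2182, -0.3525)
step 3: ξ=(vx,vy,ωz)=(0.0250, -0.0250, 1.0250), dt=1.2 → body Δ=(0.0392, -0.0067, 1.2300) → world pose (-0.1840, -0.2381, 0.8775)

(-0.1840, -0.2381, 0.8775)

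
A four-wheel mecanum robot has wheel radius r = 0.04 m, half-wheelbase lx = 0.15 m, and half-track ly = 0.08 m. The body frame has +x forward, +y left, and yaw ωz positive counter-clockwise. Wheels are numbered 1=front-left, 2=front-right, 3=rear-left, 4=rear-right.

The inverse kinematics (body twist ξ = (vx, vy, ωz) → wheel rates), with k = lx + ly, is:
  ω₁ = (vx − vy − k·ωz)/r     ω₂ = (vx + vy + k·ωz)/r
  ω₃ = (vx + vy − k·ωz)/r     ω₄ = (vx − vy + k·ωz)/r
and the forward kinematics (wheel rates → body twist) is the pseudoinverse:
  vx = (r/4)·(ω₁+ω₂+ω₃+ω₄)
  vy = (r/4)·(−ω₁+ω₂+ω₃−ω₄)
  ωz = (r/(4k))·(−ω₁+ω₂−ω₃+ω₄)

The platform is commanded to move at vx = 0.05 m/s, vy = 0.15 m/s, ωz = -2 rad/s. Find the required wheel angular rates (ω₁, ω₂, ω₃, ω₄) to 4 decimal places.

k = lx + ly = 0.15 + 0.08 = 0.2300;  k·ωz = 0.2300·-2 = -0.4600
ω₁ (FL) = (vx − vy − k·ωz)/r = 0.3600/0.04 = 9.0000
ω₂ (FR) = (vx + vy + k·ωz)/r = -0.2600/0.04 = -6.5000
ω₃ (RL) = (vx + vy − k·ωz)/r = 0.6600/0.04 = 16.5000
ω₄ (RR) = (vx − vy + k·ωz)/r = -0.5600/0.04 = -14.0000

(9.0000, -6.5000, 16.5000, -14.0000)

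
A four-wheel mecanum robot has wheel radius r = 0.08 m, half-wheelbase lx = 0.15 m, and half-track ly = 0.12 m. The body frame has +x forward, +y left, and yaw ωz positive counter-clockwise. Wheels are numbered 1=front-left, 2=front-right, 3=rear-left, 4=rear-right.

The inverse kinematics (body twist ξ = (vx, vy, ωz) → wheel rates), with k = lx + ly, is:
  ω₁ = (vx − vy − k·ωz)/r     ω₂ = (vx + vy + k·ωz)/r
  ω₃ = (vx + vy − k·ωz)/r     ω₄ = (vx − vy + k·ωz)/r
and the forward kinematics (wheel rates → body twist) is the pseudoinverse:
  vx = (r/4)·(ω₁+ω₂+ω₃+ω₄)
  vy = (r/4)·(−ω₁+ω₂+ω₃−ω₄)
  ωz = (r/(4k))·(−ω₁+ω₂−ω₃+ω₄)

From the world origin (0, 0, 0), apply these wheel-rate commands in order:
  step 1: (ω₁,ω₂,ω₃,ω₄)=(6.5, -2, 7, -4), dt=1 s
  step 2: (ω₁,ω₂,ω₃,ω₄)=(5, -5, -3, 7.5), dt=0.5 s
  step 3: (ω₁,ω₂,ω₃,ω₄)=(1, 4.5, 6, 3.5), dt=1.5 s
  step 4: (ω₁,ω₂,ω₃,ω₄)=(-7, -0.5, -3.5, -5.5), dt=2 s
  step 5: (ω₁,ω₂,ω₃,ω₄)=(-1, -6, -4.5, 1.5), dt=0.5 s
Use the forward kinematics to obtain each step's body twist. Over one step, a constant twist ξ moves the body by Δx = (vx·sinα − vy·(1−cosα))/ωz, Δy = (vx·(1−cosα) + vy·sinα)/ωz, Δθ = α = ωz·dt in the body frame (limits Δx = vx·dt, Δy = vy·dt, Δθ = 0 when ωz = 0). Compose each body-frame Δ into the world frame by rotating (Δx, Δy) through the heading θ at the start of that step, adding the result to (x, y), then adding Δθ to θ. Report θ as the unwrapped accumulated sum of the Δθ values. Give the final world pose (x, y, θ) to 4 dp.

(-0.0261, 0.1604, -0.6111)

step 1: ξ=(vx,vy,ωz)=(0.1500, 0.0500, -1.4444), dt=1.0 → body Δ=(0.1333, -0.0564, -1.4444) → world pose (0.1333, -0.0564, -1.4444)
step 2: ξ=(vx,vy,ωz)=(0.0900, -0.4100, 0.0370), dt=0.5 → body Δ=(0.0469, -0.2046, 0.0185) → world pose (-0.0638, -0.1287, -1.4259)
step 3: ξ=(vx,vy,ωz)=(0.3000, 0.1200, 0.0741), dt=1.5 → body Δ=(0.4391, 0.2046, 0.1111) → world pose (0.2021, -0.5337, -1.3148)
step 4: ξ=(vx,vy,ωz)=(-0.3300, 0.1700, 0.3333), dt=2.0 → body Δ=(-0.7214, 0.1034, 0.6667) → world pose (0.1195, 0.1904, -0.6481)
step 5: ξ=(vx,vy,ωz)=(-0.2000, -0.2200, 0.0741), dt=0.5 → body Δ=(-0.0979, -0.1118, 0.0370) → world pose (-0.0261, 0.1604, -0.6111)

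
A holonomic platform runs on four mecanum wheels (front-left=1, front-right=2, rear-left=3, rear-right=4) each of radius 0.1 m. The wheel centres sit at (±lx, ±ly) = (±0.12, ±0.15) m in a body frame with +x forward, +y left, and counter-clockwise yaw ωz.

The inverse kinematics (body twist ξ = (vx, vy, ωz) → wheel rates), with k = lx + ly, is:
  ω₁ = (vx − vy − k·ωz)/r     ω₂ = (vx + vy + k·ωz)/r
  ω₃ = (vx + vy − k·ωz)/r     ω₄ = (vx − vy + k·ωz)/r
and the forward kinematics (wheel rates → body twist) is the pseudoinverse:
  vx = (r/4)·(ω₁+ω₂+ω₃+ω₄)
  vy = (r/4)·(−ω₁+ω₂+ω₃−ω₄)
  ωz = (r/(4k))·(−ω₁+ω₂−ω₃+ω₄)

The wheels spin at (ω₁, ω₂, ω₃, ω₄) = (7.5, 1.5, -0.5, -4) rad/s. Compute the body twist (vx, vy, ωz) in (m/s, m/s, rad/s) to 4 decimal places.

(0.1125, -0.0625, -0.8796)

k = lx + ly = 0.12 + 0.15 = 0.2700
ω₁+ω₂+ω₃+ω₄ = 4.5000  →  vx = (0.1/4)·4.5000 = 0.1125
−ω₁+ω₂+ω₃−ω₄ = -2.5000  →  vy = (0.1/4)·-2.5000 = -0.0625
−ω₁+ω₂−ω₃+ω₄ = -9.5000  →  ωz = (0.1/1.0800)·-9.5000 = -0.8796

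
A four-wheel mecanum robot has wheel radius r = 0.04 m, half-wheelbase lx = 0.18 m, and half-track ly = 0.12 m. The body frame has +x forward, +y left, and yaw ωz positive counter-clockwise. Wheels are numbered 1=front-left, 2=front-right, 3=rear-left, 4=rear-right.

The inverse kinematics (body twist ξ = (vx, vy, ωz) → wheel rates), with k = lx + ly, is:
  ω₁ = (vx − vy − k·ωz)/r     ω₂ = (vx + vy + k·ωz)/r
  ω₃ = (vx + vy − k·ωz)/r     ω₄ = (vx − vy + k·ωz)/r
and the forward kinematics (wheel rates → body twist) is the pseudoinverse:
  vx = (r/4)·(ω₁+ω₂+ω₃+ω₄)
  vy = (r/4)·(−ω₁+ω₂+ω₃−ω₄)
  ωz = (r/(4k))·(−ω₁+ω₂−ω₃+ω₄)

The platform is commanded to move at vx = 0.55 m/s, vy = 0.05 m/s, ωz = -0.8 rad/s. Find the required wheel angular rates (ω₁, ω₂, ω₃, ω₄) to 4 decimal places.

k = lx + ly = 0.18 + 0.12 = 0.3000;  k·ωz = 0.3000·-0.8 = -0.2400
ω₁ (FL) = (vx − vy − k·ωz)/r = 0.7400/0.04 = 18.5000
ω₂ (FR) = (vx + vy + k·ωz)/r = 0.3600/0.04 = 9.0000
ω₃ (RL) = (vx + vy − k·ωz)/r = 0.8400/0.04 = 21.0000
ω₄ (RR) = (vx − vy + k·ωz)/r = 0.2600/0.04 = 6.5000

(18.5000, 9.0000, 21.0000, 6.5000)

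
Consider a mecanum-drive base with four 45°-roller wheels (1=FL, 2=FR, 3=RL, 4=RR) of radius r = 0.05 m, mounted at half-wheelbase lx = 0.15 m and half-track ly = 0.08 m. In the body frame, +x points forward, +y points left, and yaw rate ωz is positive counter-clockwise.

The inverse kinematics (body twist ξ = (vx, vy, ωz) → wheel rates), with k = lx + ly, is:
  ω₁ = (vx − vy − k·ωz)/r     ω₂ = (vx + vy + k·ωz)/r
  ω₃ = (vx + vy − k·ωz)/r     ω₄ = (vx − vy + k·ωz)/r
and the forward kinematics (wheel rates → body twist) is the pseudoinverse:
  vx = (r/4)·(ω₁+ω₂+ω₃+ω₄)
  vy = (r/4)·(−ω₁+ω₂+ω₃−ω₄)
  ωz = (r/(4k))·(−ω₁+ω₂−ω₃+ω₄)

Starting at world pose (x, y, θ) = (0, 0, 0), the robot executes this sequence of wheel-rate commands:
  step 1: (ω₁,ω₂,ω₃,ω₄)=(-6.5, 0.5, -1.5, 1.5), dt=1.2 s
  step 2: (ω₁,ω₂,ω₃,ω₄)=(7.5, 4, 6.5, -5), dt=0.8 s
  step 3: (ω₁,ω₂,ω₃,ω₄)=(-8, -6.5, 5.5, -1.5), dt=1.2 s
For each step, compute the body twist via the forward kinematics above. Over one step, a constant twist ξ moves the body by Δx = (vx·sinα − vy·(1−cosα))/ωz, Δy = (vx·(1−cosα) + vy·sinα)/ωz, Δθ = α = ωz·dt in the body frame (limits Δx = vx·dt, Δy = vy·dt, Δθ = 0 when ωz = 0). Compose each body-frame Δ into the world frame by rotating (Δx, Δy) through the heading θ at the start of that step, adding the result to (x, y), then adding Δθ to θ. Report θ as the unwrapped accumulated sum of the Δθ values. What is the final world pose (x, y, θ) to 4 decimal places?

(-0.1384, 0.2956, -0.3587)

step 1: ξ=(vx,vy,ωz)=(-0.0750, 0.0500, 0.5435), dt=1.2 → body Δ=(-0.1026, 0.0275, 0.6522) → world pose (-0.1026, 0.0275, 0.6522)
step 2: ξ=(vx,vy,ωz)=(0.1625, 0.1000, -0.8152), dt=0.8 → body Δ=(0.1462, 0.0335, -0.6522) → world pose (-0.0068, 0.1429, 0.0000)
step 3: ξ=(vx,vy,ωz)=(-0.1313, 0.1063, -0.2989), dt=1.2 → body Δ=(-0.1315, 0.1527, -0.3587) → world pose (-0.1384, 0.2956, -0.3587)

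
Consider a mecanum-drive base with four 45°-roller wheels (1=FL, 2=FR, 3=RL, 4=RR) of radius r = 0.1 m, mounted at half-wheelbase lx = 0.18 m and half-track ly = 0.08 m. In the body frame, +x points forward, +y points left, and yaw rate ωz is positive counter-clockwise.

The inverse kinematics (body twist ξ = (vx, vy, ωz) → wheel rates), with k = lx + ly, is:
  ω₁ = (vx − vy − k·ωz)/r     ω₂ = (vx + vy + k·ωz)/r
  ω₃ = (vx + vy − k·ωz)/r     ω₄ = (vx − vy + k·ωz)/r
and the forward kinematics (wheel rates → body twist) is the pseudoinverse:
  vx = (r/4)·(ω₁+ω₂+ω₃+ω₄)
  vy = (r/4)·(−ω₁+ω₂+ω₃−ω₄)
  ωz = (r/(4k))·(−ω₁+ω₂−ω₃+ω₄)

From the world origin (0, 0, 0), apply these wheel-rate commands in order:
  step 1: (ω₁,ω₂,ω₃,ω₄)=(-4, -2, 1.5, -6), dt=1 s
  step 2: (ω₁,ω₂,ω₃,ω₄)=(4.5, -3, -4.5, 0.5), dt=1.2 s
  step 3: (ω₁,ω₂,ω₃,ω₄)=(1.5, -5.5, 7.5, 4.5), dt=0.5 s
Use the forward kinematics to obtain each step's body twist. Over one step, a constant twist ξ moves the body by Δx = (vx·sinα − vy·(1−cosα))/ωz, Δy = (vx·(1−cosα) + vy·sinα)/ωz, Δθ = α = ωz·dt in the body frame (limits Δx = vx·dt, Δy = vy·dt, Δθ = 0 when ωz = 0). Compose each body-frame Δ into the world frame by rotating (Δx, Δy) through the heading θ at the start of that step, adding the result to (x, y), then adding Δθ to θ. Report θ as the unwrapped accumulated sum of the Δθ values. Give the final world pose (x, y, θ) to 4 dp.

(-0.4750, -0.0618, -1.2981)

step 1: ξ=(vx,vy,ωz)=(-0.2625, 0.2375, -0.5288), dt=1.0 → body Δ=(-0.1891, 0.2944, -0.5288) → world pose (-0.1891, 0.2944, -0.5288)
step 2: ξ=(vx,vy,ωz)=(-0.0625, -0.3125, -0.2404), dt=1.2 → body Δ=(-0.1277, -0.3591, -0.2885) → world pose (-0.4805, 0.0488, -0.8173)
step 3: ξ=(vx,vy,ωz)=(0.2000, -0.1000, -0.9615), dt=0.5 → body Δ=(0.0844, -0.0717, -0.4808) → world pose (-0.4750, -0.0618, -1.2981)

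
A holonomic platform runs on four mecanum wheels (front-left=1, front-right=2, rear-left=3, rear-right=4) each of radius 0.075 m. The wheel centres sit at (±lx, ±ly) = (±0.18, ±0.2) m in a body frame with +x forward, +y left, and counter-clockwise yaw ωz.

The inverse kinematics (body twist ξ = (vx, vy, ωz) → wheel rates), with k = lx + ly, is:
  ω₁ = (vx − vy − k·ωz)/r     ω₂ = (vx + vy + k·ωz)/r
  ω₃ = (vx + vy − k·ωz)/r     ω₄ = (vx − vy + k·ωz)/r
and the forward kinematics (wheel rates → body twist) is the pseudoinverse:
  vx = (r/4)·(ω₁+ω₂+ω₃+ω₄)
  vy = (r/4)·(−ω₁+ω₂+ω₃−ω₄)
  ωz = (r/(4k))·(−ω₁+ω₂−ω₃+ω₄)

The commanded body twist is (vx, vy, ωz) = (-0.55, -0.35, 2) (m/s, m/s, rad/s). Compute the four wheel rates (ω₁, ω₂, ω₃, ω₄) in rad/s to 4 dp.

(-12.8000, -1.8667, -22.1333, 7.4667)

k = lx + ly = 0.18 + 0.2 = 0.3800;  k·ωz = 0.3800·2 = 0.7600
ω₁ (FL) = (vx − vy − k·ωz)/r = -0.9600/0.075 = -12.8000
ω₂ (FR) = (vx + vy + k·ωz)/r = -0.1400/0.075 = -1.8667
ω₃ (RL) = (vx + vy − k·ωz)/r = -1.6600/0.075 = -22.1333
ω₄ (RR) = (vx − vy + k·ωz)/r = 0.5600/0.075 = 7.4667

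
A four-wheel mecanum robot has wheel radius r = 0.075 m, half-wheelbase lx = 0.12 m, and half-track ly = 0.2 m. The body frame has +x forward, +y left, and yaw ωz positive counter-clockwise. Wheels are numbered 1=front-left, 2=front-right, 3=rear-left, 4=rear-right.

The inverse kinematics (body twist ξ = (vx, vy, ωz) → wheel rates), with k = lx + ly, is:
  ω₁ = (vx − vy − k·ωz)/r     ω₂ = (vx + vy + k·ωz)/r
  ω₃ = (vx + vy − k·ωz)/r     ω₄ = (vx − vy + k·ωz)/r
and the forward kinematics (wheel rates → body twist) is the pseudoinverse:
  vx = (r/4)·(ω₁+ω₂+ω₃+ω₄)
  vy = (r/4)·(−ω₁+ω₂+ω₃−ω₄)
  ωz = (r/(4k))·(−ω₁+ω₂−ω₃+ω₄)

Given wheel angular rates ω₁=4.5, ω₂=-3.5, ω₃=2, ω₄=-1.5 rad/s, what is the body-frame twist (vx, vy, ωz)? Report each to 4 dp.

(0.0281, -0.0844, -0.6738)

k = lx + ly = 0.12 + 0.2 = 0.3200
ω₁+ω₂+ω₃+ω₄ = 1.5000  →  vx = (0.075/4)·1.5000 = 0.0281
−ω₁+ω₂+ω₃−ω₄ = -4.5000  →  vy = (0.075/4)·-4.5000 = -0.0844
−ω₁+ω₂−ω₃+ω₄ = -11.5000  →  ωz = (0.075/1.2800)·-11.5000 = -0.6738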